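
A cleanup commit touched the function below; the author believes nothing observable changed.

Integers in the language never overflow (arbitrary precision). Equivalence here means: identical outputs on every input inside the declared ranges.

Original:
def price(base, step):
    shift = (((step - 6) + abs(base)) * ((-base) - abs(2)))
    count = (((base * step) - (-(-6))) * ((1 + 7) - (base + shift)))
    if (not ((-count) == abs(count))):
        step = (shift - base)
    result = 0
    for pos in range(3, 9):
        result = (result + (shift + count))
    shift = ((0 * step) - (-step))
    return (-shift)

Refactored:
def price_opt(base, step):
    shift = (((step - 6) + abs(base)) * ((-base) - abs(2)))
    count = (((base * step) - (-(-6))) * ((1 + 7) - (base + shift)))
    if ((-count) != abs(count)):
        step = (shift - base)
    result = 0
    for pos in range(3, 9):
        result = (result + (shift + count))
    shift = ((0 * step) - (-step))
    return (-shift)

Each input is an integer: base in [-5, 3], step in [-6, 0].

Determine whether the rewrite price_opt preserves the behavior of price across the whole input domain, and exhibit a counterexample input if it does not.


Comparing the listings, the differences include: boolean connective usage differs; comparison usage differs.
As a probe, take base=-1, step=-3: price runs shift becomes 8; next count becomes -3; next (not ((-count) == abs(count))) evaluates to false; next result becomes 0; next at pos=3:; next result becomes 5; next at pos=4:; next result becomes 10; next at pos=5:; next result becomes 15; next at pos=6:; next result becomes 20; next at pos=7:; next result becomes 25; next at pos=8:; next result becomes 30; next shift becomes -3; next final value 3; price_opt runs shift becomes 8; next count becomes -3; next ((-count) != abs(count)) evaluates to false; next result becomes 0; next at pos=3:; next result becomes 5; next at pos=4:; next result becomes 10; next at pos=5:; next result becomes 15; next at pos=6:; next result becomes 20; next at pos=7:; next result becomes 25; next at pos=8:; next result becomes 30; next shift becomes -3; next final value 3; both end at 3.
Checked all 63 inputs in the declared domain: the outputs agree on every one.
verdict: equivalent


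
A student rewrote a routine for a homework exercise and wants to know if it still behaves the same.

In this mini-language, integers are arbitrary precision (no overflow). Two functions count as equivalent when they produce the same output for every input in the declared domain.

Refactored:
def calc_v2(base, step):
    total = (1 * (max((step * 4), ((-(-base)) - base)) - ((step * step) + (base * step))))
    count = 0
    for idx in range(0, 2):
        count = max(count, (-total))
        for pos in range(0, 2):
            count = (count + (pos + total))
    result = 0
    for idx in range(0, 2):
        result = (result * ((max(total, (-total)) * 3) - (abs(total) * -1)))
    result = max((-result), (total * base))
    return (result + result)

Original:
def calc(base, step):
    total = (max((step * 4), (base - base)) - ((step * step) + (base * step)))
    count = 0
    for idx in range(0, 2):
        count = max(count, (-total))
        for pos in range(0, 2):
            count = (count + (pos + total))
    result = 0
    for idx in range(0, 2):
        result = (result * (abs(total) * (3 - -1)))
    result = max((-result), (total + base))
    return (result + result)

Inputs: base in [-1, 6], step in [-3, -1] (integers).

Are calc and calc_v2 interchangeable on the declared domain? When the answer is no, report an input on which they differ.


The rewrite breaks on base=-1, step=-3, where the results are 0 and 24.
calc: total = -12; count = 0; [idx=0]; count = 12; [pos=0]; count = 0; [pos=1]; count = -11; [idx=1]; count = 12; [pos=0]; count = 0; [pos=1]; count = -11; result = 0; [idx=0]; result = 0; [idx=1]; result = 0; result = 0; return 0
calc_v2: total = -12; count = 0; [idx=0]; count = 12; [pos=0]; count = 0; [pos=1]; count = -11; [idx=1]; count = 12; [pos=0]; count = 0; [pos=1]; count = -11; result = 0; [idx=0]; result = 0; [idx=1]; result = 0; result = 12; return 24
verdict: not equivalent; witness: base=-1, step=-3


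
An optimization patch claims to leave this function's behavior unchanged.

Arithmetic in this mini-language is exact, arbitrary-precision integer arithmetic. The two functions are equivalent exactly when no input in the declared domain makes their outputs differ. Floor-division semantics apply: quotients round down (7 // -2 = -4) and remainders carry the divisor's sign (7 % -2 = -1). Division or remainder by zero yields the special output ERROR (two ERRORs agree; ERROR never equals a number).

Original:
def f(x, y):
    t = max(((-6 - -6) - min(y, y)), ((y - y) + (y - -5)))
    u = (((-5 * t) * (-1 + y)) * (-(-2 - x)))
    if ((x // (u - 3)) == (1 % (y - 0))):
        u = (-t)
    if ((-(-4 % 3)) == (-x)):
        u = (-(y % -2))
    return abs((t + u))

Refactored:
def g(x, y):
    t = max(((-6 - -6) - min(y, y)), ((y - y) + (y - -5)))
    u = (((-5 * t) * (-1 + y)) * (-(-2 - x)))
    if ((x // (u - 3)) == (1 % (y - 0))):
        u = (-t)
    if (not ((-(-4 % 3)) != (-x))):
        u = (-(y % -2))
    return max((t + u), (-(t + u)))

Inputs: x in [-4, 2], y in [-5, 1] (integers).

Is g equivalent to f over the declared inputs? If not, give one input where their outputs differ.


The two versions differ — the changes include min/max/abs usage differs, plus boolean connective usage differs, plus comparison usage differs, plus arithmetic usage differs.
One worked example (x=2, y=-3) — f: t=3, then u=240, then ((x // (u - 3)) == (1 % (y - 0))) is false, then ((-(-4 % 3)) == (-x)) is true, then u=1, then returns 4; g: t=3, then u=240, then ((x // (u - 3)) == (1 % (y - 0))) is false, then (not ((-(-4 % 3)) != (-x))) is true, then u=1, then returns 4; agreement on 4.
Across all 49 domain points the two functions coincide.
verdict: equivalent


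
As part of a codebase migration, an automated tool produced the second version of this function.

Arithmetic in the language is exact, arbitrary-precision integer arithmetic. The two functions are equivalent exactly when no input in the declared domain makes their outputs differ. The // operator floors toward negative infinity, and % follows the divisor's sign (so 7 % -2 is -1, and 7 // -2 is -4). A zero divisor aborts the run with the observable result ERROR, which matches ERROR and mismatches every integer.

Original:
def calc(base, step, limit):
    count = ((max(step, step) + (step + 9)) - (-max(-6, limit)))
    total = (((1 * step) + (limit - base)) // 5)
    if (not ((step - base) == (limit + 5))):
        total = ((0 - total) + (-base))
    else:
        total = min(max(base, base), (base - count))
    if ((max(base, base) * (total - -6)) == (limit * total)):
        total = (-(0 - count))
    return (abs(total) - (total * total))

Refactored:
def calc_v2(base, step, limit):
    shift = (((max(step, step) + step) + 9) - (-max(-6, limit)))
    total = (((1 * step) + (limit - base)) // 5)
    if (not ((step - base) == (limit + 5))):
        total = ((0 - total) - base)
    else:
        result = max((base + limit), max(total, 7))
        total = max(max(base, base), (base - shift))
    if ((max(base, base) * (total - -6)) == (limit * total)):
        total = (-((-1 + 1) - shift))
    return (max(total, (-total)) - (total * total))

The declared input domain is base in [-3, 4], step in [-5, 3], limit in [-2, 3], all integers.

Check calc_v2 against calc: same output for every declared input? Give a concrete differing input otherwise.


Run the pair on base=-3, step=0, limit=-2.
calc: count = 7; total = 0; (not ((step - base) == (limit + 5))) -> false; total = -10; ((max(base, base) * (total - -6)) == (limit * total)) -> false; return -90
calc_v2: shift = 7; total = 0; (not ((step - base) == (limit + 5))) -> false; result = 7; total = -3; ((max(base, base) * (total - -6)) == (limit * total)) -> false; return -6
-90 and -6 differ, so these are not the same function on this domain.
verdict: not equivalent; witness: base=-3, step=0, limit=-2


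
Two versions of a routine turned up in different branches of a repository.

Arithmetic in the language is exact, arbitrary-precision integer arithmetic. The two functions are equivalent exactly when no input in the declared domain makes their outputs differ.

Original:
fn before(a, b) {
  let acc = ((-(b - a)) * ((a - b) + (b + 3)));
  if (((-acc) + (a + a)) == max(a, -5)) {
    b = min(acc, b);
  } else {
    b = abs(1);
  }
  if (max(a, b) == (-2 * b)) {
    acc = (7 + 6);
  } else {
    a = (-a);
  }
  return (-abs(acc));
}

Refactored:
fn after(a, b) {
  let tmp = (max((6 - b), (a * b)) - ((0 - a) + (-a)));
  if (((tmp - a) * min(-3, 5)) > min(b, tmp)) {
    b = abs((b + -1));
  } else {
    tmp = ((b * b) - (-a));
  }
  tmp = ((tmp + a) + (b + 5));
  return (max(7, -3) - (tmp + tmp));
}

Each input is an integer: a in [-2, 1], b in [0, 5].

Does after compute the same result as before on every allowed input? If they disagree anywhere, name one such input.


Not equivalent: a=-2, b=0 separates them (-2 vs 5).
before: acc=-2, then (((-acc) + (a + a)) == max(a, -5)) is true, then b=-2, then (max(a, b) == (-2 * b)) is false, then a=2, then returns -2
after: tmp=2, then (((tmp - a) * min(-3, 5)) > min(b, tmp)) is false, then tmp=-2, then tmp=1, then returns 5
verdict: not equivalent; witness: a=-2, b=0


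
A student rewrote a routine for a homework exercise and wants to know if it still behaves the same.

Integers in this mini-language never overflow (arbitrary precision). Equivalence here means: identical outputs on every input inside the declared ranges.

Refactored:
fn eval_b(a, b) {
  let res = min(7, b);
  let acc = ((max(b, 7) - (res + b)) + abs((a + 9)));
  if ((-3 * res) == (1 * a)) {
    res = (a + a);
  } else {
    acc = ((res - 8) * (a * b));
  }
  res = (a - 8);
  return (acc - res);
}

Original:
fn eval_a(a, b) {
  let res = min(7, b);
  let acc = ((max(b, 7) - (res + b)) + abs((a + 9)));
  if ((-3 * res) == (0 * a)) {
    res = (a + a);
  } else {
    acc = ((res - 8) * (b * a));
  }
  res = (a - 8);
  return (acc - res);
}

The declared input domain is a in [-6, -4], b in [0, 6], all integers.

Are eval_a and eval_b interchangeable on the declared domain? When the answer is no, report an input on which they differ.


Run the pair on a=-6, b=0.
eval_a: res = 0; acc = 10; ((-3 * res) == (0 * a)) -> true; res = -12; res = -14; return 24
eval_b: res = 0; acc = 10; ((-3 * res) == (1 * a)) -> false; acc = 0; res = -14; return 14
24 != 14, so the rewrite changes behavior.
verdict: not equivalent; witness: a=-6, b=0


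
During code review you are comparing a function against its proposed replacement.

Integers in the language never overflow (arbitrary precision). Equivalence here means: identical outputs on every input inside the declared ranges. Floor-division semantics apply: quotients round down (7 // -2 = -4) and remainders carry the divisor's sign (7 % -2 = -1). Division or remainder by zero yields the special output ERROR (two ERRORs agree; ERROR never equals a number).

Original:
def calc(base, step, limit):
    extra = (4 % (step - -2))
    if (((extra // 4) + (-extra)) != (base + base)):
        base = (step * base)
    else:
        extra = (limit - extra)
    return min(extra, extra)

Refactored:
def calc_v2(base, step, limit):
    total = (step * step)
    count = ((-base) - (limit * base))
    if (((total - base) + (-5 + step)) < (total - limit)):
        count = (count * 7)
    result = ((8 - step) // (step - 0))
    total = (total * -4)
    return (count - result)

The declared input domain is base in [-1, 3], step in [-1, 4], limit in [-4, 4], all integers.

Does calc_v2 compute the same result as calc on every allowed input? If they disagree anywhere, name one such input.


base=-1, step=-1, limit=-4 yields 0 from calc but -12 from calc_v2.
verdict: not equivalent; witness: base=-1, step=-1, limit=-4


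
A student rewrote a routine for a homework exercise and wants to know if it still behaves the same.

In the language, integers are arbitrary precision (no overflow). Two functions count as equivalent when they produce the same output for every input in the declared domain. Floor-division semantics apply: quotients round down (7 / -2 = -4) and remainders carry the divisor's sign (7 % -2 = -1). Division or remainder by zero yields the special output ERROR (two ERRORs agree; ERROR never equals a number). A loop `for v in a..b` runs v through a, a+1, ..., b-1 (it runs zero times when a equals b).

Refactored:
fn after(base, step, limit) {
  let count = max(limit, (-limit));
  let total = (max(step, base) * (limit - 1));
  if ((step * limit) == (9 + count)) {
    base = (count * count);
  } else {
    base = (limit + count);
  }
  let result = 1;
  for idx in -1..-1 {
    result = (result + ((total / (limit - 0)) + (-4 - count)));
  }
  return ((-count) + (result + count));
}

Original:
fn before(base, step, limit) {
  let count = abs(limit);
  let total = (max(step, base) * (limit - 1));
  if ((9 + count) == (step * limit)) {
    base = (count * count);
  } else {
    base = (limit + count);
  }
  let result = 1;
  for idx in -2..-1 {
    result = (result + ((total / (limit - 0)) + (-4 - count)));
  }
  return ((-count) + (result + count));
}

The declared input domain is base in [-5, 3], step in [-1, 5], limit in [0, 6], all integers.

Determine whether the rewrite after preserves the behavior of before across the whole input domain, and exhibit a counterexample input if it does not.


Consider the input base=-5, step=-1, limit=0.
before: count becomes 0; next total becomes 1; next ((9 + count) == (step * limit)) evaluates to false; next base becomes 0; next result becomes 1; next at idx=-2:; next hits division by zero so the output is ERROR
after: count becomes 0; next total becomes 1; next ((step * limit) == (9 + count)) evaluates to false; next base becomes 0; next result becomes 1; next idx never enters its loop body; next final value 1
ERROR and 1 differ, so these are not the same function on this domain.
verdict: not equivalent; witness: base=-5, step=-1, limit=0


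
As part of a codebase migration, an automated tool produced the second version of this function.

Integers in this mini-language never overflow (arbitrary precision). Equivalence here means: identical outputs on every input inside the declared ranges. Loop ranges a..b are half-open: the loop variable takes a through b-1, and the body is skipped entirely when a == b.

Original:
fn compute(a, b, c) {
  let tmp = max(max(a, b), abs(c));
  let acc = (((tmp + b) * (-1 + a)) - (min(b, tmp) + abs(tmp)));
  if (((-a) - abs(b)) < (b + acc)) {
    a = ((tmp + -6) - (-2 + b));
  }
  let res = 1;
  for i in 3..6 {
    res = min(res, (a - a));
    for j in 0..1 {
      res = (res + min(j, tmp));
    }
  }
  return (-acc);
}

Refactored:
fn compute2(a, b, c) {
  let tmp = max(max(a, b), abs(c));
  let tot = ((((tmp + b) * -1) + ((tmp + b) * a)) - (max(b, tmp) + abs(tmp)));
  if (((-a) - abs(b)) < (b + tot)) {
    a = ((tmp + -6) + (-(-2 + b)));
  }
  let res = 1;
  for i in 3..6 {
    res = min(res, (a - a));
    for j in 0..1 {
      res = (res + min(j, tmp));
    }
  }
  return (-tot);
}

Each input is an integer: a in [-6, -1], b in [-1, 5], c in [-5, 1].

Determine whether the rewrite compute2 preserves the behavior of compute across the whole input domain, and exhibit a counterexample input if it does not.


Consider the input a=-6, b=-1, c=-5.
compute: tmp = 5; acc = -32; (((-a) - abs(b)) < (b + acc)) -> false; res = 1; [i=3]; res = 0; [j=0]; res = 0; [i=4]; res = 0; [j=0]; res = 0; [i=5]; res = 0; [j=0]; res = 0; return 32
compute2: tmp = 5; tot = -38; (((-a) - abs(b)) < (b + tot)) -> false; res = 1; [i=3]; res = 0; [j=0]; res = 0; [i=4]; res = 0; [j=0]; res = 0; [i=5]; res = 0; [j=0]; res = 0; return 38
32 and 38 differ, so these are not the same function on this domain.
verdict: not equivalent; witness: a=-6, b=-1, c=-5


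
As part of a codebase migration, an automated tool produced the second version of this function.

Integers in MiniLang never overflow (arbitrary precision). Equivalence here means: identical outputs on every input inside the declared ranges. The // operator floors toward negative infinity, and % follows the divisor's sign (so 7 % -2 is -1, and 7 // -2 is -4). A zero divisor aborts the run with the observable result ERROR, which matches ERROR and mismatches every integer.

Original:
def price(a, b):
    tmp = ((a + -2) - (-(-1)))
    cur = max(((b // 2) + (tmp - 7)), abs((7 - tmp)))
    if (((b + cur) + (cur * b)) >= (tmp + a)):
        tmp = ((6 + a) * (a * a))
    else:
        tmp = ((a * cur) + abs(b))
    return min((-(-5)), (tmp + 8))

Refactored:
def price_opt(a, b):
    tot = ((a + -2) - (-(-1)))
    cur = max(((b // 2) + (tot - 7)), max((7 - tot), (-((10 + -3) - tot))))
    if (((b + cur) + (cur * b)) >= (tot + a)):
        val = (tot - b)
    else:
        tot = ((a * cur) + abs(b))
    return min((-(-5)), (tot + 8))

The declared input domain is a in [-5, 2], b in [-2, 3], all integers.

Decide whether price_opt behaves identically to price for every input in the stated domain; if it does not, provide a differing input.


Run the pair on a=-5, b=-1.
price: tmp=-8, then cur=15, then (((b + cur) + (cur * b)) >= (tmp + a)) is true, then tmp=25, then returns 5
price_opt: tot=-8, then cur=15, then (((b + cur) + (cur * b)) >= (tot + a)) is true, then val=-7, then returns 0
5 vs 0 — the two versions disagree here.
verdict: not equivalent; witness: a=-5, b=-1


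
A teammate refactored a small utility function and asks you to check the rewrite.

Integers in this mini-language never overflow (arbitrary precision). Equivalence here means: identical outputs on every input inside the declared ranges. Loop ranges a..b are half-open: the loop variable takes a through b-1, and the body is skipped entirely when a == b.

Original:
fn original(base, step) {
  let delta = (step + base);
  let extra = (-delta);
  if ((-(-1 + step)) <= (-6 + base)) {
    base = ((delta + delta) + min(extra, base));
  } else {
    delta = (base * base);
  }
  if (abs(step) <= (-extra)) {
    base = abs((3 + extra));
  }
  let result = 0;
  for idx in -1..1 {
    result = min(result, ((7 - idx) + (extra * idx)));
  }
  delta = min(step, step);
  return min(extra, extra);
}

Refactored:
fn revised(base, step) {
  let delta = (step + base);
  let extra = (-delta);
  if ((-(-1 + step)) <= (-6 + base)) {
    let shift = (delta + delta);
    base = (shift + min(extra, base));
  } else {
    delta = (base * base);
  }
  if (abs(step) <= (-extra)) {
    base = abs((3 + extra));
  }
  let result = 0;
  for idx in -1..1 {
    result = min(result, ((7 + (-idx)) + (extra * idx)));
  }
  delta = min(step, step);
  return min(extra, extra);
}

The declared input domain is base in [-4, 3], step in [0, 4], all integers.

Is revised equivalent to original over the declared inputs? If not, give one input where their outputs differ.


Although statement counts differ, arithmetic usage differs, local variable names differ, 40/40 inputs agree.
verdict: equivalent


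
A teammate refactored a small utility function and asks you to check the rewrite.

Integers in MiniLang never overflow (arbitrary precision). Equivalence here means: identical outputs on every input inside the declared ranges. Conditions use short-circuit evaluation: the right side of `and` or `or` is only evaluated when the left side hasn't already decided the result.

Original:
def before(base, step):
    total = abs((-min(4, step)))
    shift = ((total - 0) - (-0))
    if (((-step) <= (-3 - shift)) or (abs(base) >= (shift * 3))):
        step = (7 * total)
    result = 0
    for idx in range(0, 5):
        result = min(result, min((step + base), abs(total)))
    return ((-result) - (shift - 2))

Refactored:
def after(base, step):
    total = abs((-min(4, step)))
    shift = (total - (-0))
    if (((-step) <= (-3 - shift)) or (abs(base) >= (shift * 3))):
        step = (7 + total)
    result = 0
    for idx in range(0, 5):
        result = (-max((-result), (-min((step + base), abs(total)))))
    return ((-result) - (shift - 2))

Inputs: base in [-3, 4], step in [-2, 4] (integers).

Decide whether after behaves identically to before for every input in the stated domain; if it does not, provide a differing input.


The rewrite breaks on base=-3, step=0, where the results are 5 and 2.
before: total becomes 0; next shift becomes 0; next (((-step) <= (-3 - shift)) or (abs(base) >= (shift * 3))) evaluates to true; next step becomes 0; next result becomes 0; next at idx=0:; next result becomes -3; next at idx=1:; next result becomes -3; next at idx=2:; next result becomes -3; next at idx=3:; next result becomes -3; next at idx=4:; next result becomes -3; next final value 5
after: total becomes 0; next shift becomes 0; next (((-step) <= (-3 - shift)) or (abs(base) >= (shift * 3))) evaluates to true; next step becomes 7; next result becomes 0; next at idx=0:; next result becomes 0; next at idx=1:; next result becomes 0; next at idx=2:; next result becomes 0; next at idx=3:; next result becomes 0; next at idx=4:; next result becomes 0; next final value 2
verdict: not equivalent; witness: base=-3, step=0


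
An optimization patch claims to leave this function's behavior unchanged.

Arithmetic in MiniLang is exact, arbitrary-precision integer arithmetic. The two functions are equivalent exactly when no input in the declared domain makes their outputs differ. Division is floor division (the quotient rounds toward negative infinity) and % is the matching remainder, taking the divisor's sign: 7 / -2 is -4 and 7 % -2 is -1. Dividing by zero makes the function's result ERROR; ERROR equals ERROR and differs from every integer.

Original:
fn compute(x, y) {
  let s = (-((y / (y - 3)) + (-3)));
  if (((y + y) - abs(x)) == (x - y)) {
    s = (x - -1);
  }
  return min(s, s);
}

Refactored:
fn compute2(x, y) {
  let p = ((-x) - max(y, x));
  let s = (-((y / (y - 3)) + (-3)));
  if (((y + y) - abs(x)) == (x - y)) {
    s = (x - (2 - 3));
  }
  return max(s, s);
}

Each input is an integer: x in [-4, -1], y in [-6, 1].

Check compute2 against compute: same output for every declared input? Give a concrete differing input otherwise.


Although `min(s, s)` became `max(s, s)`, no input in the stated domain can expose it.
Tracing x=-2, y=-2: compute: s=3, then (((y + y) - abs(x)) == (x - y)) is false, then returns 3 | compute2: p=4, then s=3, then (((y + y) - abs(x)) == (x - y)) is false, then returns 3 — matching result 3.
Checked all 32 inputs in the declared domain: the outputs agree on every one.
verdict: equivalent


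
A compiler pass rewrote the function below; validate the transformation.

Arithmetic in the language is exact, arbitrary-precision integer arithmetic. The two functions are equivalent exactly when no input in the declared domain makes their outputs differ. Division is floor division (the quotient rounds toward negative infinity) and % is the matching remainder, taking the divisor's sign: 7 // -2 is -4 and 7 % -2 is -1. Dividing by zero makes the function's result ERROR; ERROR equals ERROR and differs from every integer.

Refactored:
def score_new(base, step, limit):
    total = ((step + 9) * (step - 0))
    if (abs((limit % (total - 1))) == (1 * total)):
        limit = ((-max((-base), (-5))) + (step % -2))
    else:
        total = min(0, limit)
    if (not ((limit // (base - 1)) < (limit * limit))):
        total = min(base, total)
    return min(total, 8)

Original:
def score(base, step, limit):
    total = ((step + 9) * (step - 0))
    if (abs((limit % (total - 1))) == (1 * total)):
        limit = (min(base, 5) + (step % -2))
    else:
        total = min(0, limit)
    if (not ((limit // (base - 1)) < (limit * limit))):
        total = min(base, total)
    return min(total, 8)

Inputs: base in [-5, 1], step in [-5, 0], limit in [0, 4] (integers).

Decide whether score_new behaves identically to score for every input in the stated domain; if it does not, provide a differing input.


Equivalent — the differences include min/max/abs usage differs, yet no declared input distinguishes the two.
Tracing base=0, step=-1, limit=1: score: total becomes -8; next (abs((limit % (total - 1))) == (1 * total)) evaluates to false; next total becomes 0; next (not ((limit // (base - 1)) < (limit * limit))) evaluates to false; next final value 0 | score_new: total becomes -8; next (abs((limit % (total - 1))) == (1 * total)) evaluates to false; next total becomes 0; next (not ((limit // (base - 1)) < (limit * limit))) evaluates to false; next final value 0 — matching result 0.
Checked all 210 inputs in the declared domain: the outputs agree on every one.
verdict: equivalent


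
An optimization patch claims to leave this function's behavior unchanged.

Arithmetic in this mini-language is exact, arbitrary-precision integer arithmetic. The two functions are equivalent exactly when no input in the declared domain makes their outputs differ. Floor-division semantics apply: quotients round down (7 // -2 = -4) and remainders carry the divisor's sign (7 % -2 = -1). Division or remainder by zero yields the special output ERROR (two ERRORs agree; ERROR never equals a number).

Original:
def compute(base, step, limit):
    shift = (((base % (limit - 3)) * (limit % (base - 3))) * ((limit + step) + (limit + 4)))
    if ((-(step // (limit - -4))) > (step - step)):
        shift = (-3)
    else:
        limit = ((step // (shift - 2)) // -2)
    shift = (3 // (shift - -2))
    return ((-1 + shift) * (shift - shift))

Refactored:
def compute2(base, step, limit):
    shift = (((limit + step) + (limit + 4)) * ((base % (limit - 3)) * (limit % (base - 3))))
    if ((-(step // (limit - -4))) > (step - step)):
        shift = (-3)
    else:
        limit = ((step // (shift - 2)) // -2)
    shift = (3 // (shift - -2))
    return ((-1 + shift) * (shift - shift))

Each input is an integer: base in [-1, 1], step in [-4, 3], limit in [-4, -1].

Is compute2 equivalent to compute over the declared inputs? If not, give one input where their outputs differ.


Side by side, the visible changes include: same computation, different form.
Tracing base=0, step=0, limit=-2: compute: shift := 0 | ((-(step // (limit - -4))) > (step - step)): false | limit := 0 | shift := 1 | result 0 | compute2: shift := 0 | ((-(step // (limit - -4))) > (step - step)): false | limit := 0 | shift := 1 | result 0 — matching result 0.
Every one of the 96 inputs gives matching results.
verdict: equivalent


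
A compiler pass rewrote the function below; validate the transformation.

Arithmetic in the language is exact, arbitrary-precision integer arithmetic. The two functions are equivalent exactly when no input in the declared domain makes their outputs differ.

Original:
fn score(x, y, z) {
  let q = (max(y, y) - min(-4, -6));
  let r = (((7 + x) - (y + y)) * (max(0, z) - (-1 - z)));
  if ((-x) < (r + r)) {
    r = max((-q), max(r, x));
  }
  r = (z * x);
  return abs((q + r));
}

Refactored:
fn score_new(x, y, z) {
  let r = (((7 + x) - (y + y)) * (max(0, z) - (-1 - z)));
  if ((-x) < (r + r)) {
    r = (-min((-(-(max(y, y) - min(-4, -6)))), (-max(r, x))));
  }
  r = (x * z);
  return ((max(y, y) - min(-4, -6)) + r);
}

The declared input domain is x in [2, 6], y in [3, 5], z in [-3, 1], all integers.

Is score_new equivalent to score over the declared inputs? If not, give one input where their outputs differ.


On input x=4, y=3, z=-3, score returns 3 while score_new returns -3.
verdict: not equivalent; witness: x=4, y=3, z=-3


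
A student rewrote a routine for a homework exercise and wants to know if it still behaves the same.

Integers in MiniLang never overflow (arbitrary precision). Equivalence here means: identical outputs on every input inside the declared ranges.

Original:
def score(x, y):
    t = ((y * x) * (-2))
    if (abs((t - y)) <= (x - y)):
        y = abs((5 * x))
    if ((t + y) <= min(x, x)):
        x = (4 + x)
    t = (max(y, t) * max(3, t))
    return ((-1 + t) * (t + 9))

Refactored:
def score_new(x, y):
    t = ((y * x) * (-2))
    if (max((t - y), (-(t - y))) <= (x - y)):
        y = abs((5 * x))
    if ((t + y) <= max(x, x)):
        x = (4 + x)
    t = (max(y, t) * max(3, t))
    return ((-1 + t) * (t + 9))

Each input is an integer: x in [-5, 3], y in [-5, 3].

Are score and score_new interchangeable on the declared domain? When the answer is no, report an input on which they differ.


The edit looks behavioral (`min(x, x)` became `max(x, x)`), but over these ranges it never changes the outcome.
One worked example (x=-5, y=-3) — score: t := -30 | (abs((t - y)) <= (x - y)): false | ((t + y) <= min(x, x)): true | x := -1 | t := -9 | result 0; score_new: t := -30 | (max((t - y), (-(t - y))) <= (x - y)): false | ((t + y) <= max(x, x)): true | x := -1 | t := -9 | result 0; agreement on 0.
Across all 81 domain points the two functions coincide.
verdict: equivalent


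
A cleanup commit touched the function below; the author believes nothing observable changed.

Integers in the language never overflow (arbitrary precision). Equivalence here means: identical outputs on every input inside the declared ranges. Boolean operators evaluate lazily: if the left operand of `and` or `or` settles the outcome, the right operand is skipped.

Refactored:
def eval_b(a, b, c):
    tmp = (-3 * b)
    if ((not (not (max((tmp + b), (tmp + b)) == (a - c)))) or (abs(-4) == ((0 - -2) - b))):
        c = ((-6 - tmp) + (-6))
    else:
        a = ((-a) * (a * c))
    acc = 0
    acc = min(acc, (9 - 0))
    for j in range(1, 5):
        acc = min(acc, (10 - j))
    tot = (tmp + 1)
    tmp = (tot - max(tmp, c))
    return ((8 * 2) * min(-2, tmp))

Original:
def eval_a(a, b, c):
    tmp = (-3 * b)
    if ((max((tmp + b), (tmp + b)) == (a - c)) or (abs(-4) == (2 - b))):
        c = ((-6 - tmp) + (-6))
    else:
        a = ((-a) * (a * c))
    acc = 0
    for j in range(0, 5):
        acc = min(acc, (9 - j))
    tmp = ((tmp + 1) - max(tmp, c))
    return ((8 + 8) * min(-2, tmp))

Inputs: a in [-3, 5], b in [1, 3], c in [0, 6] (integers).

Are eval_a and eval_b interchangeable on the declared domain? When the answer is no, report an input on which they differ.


Equivalent. The one real change (`9` became `10`) has no effect anywhere in the declared ranges.
An exhaustive pass over the 189 declared inputs shows identical outputs.
Tracing a=0, b=2, c=1: eval_a: tmp = -6; ((max((tmp + b), (tmp + b)) == (a - c)) or (abs(-4) == (2 - b))) -> false; a = 0; acc = 0; [j=0]; acc = 0; [j=1]; acc = 0; [j=2]; acc = 0; [j=3]; acc = 0; [j=4]; acc = 0; tmp = -6; return -96 | eval_b: tmp = -6; ((not (not (max((tmp + b), (tmp + b)) == (a - c)))) or (abs(-4) == ((0 - -2) - b))) -> false; a = 0; acc = 0; acc = 0; [j=1]; acc = 0; [j=2]; acc = 0; [j=3]; acc = 0; [j=4]; acc = 0; tot = -5; tmp = -6; return -96 — matching result -96.
verdict: equivalent


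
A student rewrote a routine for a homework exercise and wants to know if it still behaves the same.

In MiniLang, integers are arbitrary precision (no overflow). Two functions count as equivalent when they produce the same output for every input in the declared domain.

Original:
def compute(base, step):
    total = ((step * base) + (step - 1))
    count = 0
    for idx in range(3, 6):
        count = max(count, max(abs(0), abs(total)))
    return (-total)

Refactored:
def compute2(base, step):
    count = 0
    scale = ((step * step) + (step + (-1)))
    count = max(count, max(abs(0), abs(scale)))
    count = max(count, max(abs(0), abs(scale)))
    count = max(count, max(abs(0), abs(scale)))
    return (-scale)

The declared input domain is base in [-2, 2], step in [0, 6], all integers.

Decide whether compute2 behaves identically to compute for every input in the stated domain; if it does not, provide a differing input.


Consider the input base=-2, step=1.
compute: total := -2 | count := 0 | iter idx=3: | count := 2 | iter idx=4: | count := 2 | iter idx=5: | count := 2 | result 2
compute2: count := 0 | scale := 1 | count := 1 | count := 1 | count := 1 | result -1
2 and -1 differ, so these are not the same function on this domain.
verdict: not equivalent; witness: base=-2, step=1


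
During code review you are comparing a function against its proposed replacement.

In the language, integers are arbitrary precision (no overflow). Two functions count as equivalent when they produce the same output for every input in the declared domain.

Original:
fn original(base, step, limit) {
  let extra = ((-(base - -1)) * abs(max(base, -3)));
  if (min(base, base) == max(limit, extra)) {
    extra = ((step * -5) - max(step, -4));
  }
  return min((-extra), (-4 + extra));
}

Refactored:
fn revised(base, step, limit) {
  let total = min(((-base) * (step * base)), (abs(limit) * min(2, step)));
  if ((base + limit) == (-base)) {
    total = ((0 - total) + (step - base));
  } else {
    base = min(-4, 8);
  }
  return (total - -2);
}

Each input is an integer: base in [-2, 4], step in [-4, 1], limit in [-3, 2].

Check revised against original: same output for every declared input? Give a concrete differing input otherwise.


Take base=-2, step=-4, limit=-3.
original: extra=2, then (min(base, base) == max(limit, extra)) is false, then returns -2
revised: total=-12, then ((base + limit) == (-base)) is false, then base=-4, then returns -10
-2 against -10: the behavior changed.
verdict: not equivalent; witness: base=-2, step=-4, limit=-3


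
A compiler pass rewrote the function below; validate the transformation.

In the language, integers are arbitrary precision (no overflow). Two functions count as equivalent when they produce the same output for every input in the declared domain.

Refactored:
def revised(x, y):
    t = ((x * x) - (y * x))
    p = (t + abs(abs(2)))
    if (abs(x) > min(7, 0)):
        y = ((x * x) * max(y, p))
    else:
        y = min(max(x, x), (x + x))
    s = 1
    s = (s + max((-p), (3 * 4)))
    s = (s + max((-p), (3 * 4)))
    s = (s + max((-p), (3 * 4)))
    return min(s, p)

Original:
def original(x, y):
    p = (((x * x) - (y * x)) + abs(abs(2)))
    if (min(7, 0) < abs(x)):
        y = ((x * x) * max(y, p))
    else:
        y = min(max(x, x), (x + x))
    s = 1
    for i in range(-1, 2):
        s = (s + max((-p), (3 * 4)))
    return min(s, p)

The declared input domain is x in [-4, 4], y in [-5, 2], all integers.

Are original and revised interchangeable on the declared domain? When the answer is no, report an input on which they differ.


The two versions differ — the changes include arithmetic usage differs, and local variable names differ, and loop structure differs, and statement counts differ, and comparison usage differs, and min/max/abs usage differs, and constant usage differs.
Tracing x=-2, y=2: original: p := 10 | (min(7, 0) < abs(x)): true | y := 40 | s := 1 | iter i=-1: | s := 13 | iter i=0: | s := 25 | iter i=1: | s := 37 | result 10 | revised: t := 8 | p := 10 | (abs(x) > min(7, 0)): true | y := 40 | s := 1 | s := 13 | s := 25 | s := 37 | result 10 — matching result 10.
An exhaustive pass over the 72 declared inputs shows identical outputs.
verdict: equivalent


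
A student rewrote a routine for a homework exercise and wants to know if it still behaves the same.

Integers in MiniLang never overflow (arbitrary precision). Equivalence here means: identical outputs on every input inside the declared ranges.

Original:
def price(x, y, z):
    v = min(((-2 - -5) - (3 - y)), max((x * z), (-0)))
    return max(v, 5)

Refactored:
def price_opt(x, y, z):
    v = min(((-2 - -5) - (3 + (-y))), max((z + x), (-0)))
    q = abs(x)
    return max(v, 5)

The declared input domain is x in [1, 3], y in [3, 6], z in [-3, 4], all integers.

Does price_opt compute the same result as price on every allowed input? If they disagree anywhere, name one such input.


Evaluate both at x=2, y=6, z=3.
price: v = 6; return 6
price_opt: v = 5; q = 2; return 5
6 against 5: the behavior changed.
verdict: not equivalent; witness: x=2, y=6, z=3


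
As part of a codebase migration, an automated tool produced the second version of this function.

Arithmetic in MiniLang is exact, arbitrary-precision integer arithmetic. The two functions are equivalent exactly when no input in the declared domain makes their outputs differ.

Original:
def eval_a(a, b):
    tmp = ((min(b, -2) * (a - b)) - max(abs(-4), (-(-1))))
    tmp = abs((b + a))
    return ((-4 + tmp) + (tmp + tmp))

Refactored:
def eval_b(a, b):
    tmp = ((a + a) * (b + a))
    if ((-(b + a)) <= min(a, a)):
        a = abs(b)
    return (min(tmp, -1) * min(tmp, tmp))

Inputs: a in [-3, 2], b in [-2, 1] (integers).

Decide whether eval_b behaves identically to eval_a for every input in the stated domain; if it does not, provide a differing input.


On input a=-3, b=-2, eval_a returns 11 while eval_b returns -30.
verdict: not equivalent; witness: a=-3, b=-2


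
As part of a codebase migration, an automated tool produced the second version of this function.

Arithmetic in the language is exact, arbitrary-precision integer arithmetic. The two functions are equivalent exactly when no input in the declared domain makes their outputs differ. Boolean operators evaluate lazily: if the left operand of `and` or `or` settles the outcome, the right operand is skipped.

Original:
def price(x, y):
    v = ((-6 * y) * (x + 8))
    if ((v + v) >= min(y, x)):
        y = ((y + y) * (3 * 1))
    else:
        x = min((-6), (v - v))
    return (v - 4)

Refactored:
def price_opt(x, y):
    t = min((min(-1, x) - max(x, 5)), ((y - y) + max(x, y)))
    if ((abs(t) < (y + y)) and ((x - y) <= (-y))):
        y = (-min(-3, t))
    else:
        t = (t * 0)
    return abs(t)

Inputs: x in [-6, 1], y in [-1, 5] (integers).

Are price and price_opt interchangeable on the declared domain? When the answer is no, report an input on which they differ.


On input x=-6, y=-1, price returns 8 while price_opt returns 0.
verdict: not equivalent; witness: x=-6, y=-1


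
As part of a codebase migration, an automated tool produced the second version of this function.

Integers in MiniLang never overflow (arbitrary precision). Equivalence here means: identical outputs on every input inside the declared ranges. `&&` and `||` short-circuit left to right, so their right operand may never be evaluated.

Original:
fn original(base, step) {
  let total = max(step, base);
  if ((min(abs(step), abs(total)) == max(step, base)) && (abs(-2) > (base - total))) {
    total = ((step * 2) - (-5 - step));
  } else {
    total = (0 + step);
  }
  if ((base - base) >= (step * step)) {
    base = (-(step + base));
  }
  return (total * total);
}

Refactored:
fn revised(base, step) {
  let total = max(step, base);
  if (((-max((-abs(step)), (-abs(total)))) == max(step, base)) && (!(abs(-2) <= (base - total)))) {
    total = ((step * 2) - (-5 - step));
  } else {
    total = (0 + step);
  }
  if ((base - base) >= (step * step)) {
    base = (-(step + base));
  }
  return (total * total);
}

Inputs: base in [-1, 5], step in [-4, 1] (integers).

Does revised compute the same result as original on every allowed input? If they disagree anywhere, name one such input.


The two are interchangeable: comparison usage differs; and boolean connective usage differs; and min/max/abs usage differs, and every declared input agrees.
Spot check at base=-1, step=1 — original: total becomes 1; next ((min(abs(step), abs(total)) == max(step, base)) && (abs(-2) > (base - total))) evaluates to true; next total becomes 8; next ((base - base) >= (step * step)) evaluates to false; next final value 64. revised: total becomes 1; next (((-max((-abs(step)), (-abs(total)))) == max(step, base)) && (!(abs(-2) <= (base - total)))) evaluates to true; next total becomes 8; next ((base - base) >= (step * step)) evaluates to false; next final value 64. Both give 64.
Sweeping the whole domain (42 inputs) finds no disagreement.
verdict: equivalent


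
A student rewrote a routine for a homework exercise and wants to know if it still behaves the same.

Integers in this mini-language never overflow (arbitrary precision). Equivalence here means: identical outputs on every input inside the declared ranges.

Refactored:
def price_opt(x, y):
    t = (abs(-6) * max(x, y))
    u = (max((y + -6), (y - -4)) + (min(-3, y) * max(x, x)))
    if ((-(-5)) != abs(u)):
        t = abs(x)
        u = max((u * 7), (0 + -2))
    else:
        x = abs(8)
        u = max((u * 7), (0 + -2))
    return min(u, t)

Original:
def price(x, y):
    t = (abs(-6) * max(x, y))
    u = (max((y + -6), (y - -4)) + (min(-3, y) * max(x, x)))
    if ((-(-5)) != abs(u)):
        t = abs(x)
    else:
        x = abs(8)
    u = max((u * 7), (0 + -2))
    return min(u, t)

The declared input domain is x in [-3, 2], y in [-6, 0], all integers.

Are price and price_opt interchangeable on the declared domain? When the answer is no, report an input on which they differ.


The two versions differ — the changes include min/max/abs usage differs; and arithmetic usage differs; and statement counts differ; and constant usage differs.
As a probe, take x=0, y=-4: price runs t = 0; u = 0; ((-(-5)) != abs(u)) -> true; t = 0; u = 0; return 0; price_opt runs t = 0; u = 0; ((-(-5)) != abs(u)) -> true; t = 0; u = 0; return 0; both end at 0.
Every one of the 42 inputs gives matching results.
verdict: equivalent
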